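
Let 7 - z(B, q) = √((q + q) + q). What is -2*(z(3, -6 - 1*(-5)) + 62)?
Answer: -138 + 2*I*√3 ≈ -138.0 + 3.4641*I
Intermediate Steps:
z(B, q) = 7 - √3*√q (z(B, q) = 7 - √((q + q) + q) = 7 - √(2*q + q) = 7 - √(3*q) = 7 - √3*√q)
-2*(z(3, -6 - 1*(-5)) + 62) = -2*((7 - √3*√(-6 - 1*(-5))) + 62) = -2*((7 - √3*√(-6 + 5)) + 62) = -2*((7 - √3*√(-1)) + 62) = -2*((7 - √3*I) + 62) = -2*((7 - I*√3) + 62) = -2*(69 - I*√3) = -138 + 2*I*√3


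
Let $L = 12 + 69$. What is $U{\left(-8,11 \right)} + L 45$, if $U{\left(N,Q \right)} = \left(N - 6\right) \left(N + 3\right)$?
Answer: $3715$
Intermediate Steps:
$U{\left(N,Q \right)} = \left(-6 + N\right) \left(3 + N\right)$
$L = 81$
$U{\left(-8,11 \right)} + L 45 = \left(-18 + \left(-8\right)^{2} - -24\right) + 81 \cdot 45 = \left(-18 + 64 + 24\right) + 3645 = 70 + 3645 = 3715$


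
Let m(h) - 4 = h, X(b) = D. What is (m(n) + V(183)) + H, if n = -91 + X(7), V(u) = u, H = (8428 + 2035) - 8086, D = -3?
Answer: 2470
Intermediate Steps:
X(b) = -3
H = 2377 (H = 10463 - 8086 = 2377)
n = -94 (n = -91 - 3 = -94)
m(h) = 4 + h
(m(n) + V(183)) + H = ((4 - 94) + 183) + 2377 = (-90 + 183) + 2377 = 93 + 2377 = 2470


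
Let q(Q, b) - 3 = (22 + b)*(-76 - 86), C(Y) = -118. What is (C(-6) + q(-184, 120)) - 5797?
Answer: -28916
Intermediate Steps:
q(Q, b) = -3561 - 162*b (q(Q, b) = 3 + (22 + b)*(-76 - 86) = 3 + (22 + b)*(-162) = 3 + (-3564 - 162*b) = -3561 - 162*b)
(C(-6) + q(-184, 120)) - 5797 = (-118 + (-3561 - 162*120)) - 5797 = (-118 + (-3561 - 19440)) - 5797 = (-118 - 23001) - 5797 = -23119 - 5797 = -28916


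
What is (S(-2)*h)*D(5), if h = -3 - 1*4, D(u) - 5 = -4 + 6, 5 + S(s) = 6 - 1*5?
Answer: 196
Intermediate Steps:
S(s) = -4 (S(s) = -5 + (6 - 1*5) = -5 + (6 - 5) = -5 + 1 = -4)
D(u) = 7 (D(u) = 5 + (-4 + 6) = 5 + 2 = 7)
h = -7 (h = -3 - 4 = -7)
(S(-2)*h)*D(5) = -4*(-7)*7 = 28*7 = 196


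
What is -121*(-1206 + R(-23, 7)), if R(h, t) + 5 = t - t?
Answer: 146531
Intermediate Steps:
R(h, t) = -5 (R(h, t) = -5 + (t - t) = -5 + 0 = -5)
-121*(-1206 + R(-23, 7)) = -121*(-1206 - 5) = -121*(-1211) = 146531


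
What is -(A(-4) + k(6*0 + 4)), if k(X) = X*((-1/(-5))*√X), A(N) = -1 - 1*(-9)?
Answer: -48/5 ≈ -9.6000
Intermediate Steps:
A(N) = 8 (A(N) = -1 + 9 = 8)
k(X) = X^(3/2)/5 (k(X) = X*((-1*(-⅕))*√X) = X*(√X/5) = X^(3/2)/5)
-(A(-4) + k(6*0 + 4)) = -(8 + (6*0 + 4)^(3/2)/5) = -(8 + (0 + 4)^(3/2)/5) = -(8 + 4^(3/2)/5) = -(8 + (⅕)*8) = -(8 + 8/5) = -1*48/5 = -48/5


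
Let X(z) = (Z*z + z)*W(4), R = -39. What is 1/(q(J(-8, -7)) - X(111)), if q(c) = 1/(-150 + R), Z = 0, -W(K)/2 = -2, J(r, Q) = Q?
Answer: -189/83917 ≈ -0.0022522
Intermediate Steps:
W(K) = 4 (W(K) = -2*(-2) = 4)
X(z) = 4*z (X(z) = (0*z + z)*4 = (0 + z)*4 = z*4 = 4*z)
q(c) = -1/189 (q(c) = 1/(-150 - 39) = 1/(-189) = -1/189)
1/(q(J(-8, -7)) - X(111)) = 1/(-1/189 - 4*111) = 1/(-1/189 - 1*444) = 1/(-1/189 - 444) = 1/(-83917/189) = -189/83917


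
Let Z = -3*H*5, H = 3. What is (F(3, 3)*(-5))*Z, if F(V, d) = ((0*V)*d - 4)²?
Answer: 3600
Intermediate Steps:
F(V, d) = 16 (F(V, d) = (0*d - 4)² = (0 - 4)² = (-4)² = 16)
Z = -45 (Z = -3*3*5 = -9*5 = -45)
(F(3, 3)*(-5))*Z = (16*(-5))*(-45) = -80*(-45) = 3600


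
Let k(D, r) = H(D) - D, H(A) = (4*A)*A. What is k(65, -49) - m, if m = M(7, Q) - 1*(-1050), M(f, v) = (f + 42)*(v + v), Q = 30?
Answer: 12845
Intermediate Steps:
M(f, v) = 2*v*(42 + f) (M(f, v) = (42 + f)*(2*v) = 2*v*(42 + f))
m = 3990 (m = 2*30*(42 + 7) - 1*(-1050) = 2*30*49 + 1050 = 2940 + 1050 = 3990)
H(A) = 4*A**2
k(D, r) = -D + 4*D**2 (k(D, r) = 4*D**2 - D = -D + 4*D**2)
k(65, -49) - m = 65*(-1 + 4*65) - 1*3990 = 65*(-1 + 260) - 3990 = 65*259 - 3990 = 16835 - 3990 = 12845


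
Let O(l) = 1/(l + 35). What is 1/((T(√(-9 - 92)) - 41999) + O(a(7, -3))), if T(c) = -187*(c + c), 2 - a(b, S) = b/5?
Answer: -1330695426/56335454767073 + 11849816*I*√101/56335454767073 ≈ -2.3621e-5 + 2.1139e-6*I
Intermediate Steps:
a(b, S) = 2 - b/5
T(c) = -374*c
O(l) = 1/(35 + l)
1/((T(√(-9 - 92)) - 41999) + O(a(7, -3))) = 1/((-374*√(-9 - 92) - 41999) + 1/(35 + (2 - ⅕*7))) = 1/((-374*I*√101 - 41999) + 1/(35 + (2 - 7/5))) = 1/((-374*I*√101 - 41999) + 1/(35 + ⅗)) = 1/((-374*I*√101 - 41999) + 1/(178/5)) = 1/((-41999 - 374*I*√101) + 5/178) = 1/(-7475817/178 - 374*I*√101)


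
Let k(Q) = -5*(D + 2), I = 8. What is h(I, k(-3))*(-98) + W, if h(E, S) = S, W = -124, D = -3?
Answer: -614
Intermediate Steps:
k(Q) = 5 (k(Q) = -5*(-3 + 2) = -5*(-1) = 5)
h(I, k(-3))*(-98) + W = 5*(-98) - 124 = -490 - 124 = -614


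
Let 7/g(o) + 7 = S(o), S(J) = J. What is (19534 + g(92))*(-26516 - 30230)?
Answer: -5542405186/5 ≈ -1.1085e+9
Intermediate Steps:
g(o) = 7/(-7 + o)
(19534 + g(92))*(-26516 - 30230) = (19534 + 7/(-7 + 92))*(-26516 - 30230) = (19534 + 7/85)*(-56746) = (1660397/85)*(-56746) = -5542405186/5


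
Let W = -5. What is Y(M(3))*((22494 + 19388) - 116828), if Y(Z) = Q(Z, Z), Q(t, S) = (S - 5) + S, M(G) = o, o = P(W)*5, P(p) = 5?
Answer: -3372570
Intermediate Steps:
o = 25 (o = 5*5 = 25)
M(G) = 25
Q(t, S) = -5 + 2*S (Q(t, S) = (-5 + S) + S = -5 + 2*S)
Y(Z) = -5 + 2*Z
Y(M(3))*((22494 + 19388) - 116828) = (-5 + 2*25)*((22494 + 19388) - 116828) = (-5 + 50)*(41882 - 116828) = 45*(-74946) = -3372570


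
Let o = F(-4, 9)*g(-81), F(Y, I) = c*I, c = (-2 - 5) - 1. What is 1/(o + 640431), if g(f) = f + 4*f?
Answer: 1/669591 ≈ 1.4934e-6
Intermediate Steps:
c = -8 (c = -7 - 1 = -8)
g(f) = 5*f
F(Y, I) = -8*I
o = 29160 (o = (-8*9)*(5*(-81)) = -72*(-405) = 29160)
1/(o + 640431) = 1/(29160 + 640431) = 1/669591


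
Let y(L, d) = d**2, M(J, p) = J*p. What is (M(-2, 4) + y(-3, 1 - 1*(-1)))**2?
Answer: 16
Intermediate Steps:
(M(-2, 4) + y(-3, 1 - 1*(-1)))**2 = (-2*4 + (1 - 1*(-1))**2)**2 = (-8 + (1 + 1)**2)**2 = (-8 + 2**2)**2 = (-8 + 4)**2 = (-4)**2 = 16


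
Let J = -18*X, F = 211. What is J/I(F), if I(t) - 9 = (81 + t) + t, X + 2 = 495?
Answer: -4437/256 ≈ -17.332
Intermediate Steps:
X = 493 (X = -2 + 495 = 493)
J = -8874 (J = -18*493 = -8874)
I(t) = 90 + 2*t (I(t) = 9 + ((81 + t) + t) = 9 + (81 + 2*t) = 90 + 2*t)
J/I(F) = -8874/(90 + 2*211) = -8874/(90 + 422) = -8874/512 = -8874*1/512 = -4437/256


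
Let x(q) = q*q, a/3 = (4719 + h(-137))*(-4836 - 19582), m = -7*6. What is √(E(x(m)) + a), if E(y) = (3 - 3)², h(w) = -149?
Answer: 2*I*√83692695 ≈ 18297.0*I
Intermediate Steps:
m = -42
a = -334770780 (a = 3*((4719 - 149)*(-4836 - 19582)) = 3*(4570*(-24418)) = 3*(-111590260) = -334770780)
x(q) = q²
E(y) = 0 (E(y) = 0² = 0)
√(E(x(m)) + a) = √(0 - 334770780) = √(-334770780) = 2*I*√83692695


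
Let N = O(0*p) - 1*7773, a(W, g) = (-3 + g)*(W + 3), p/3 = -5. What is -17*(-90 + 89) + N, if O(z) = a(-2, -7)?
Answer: -7766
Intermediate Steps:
p = -15 (p = 3*(-5) = -15)
a(W, g) = (-3 + g)*(3 + W)
O(z) = -10 (O(z) = -9 - 3*(-2) + 3*(-7) - 2*(-7) = -9 + 6 - 21 + 14 = -10)
N = -7783 (N = -10 - 1*7773 = -10 - 7773 = -7783)
-17*(-90 + 89) + N = -17*(-90 + 89) - 7783 = -17*(-1) - 7783 = 17 - 7783 = -7766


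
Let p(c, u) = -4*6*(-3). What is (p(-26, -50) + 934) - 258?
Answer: 748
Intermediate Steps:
p(c, u) = 72 (p(c, u) = -24*(-3) = 72)
(p(-26, -50) + 934) - 258 = (72 + 934) - 258 = 1006 - 258 = 748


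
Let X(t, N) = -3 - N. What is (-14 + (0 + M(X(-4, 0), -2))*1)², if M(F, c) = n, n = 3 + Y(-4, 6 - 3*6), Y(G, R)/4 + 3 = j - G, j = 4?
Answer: 81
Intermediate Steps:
Y(G, R) = 4 - 4*G (Y(G, R) = -12 + 4*(4 - G) = -12 + (16 - 4*G) = 4 - 4*G)
n = 23 (n = 3 + (4 - 4*(-4)) = 3 + (4 + 16) = 3 + 20 = 23)
M(F, c) = 23
(-14 + (0 + M(X(-4, 0), -2))*1)² = (-14 + (0 + 23)*1)² = (-14 + 23*1)² = (-14 + 23)² = 9² = 81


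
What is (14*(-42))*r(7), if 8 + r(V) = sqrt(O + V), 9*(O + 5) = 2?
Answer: 4704 - 392*sqrt(5) ≈ 3827.5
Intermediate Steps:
O = -43/9 (O = -5 + (1/9)*2 = -5 + 2/9 = -43/9 ≈ -4.7778)
r(V) = -8 + sqrt(-43/9 + V)
(14*(-42))*r(7) = (14*(-42))*(-8 + sqrt(-43 + 9*7)/3) = -588*(-8 + sqrt(-43 + 63)/3) = -588*(-8 + sqrt(20)/3) = -588*(-8 + (2*sqrt(5))/3) = -588*(-8 + 2*sqrt(5)/3) = 4704 - 392*sqrt(5)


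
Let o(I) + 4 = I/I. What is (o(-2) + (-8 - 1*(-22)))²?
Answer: 121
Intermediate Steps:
o(I) = -3 (o(I) = -4 + I/I = -4 + 1 = -3)
(o(-2) + (-8 - 1*(-22)))² = (-3 + (-8 - 1*(-22)))² = (-3 + (-8 + 22))² = (-3 + 14)² = 11² = 121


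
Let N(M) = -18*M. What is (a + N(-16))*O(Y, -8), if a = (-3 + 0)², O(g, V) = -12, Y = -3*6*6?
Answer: -3564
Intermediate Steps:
Y = -108 (Y = -18*6 = -108)
a = 9 (a = (-3)² = 9)
(a + N(-16))*O(Y, -8) = (9 - 18*(-16))*(-12) = (9 + 288)*(-12) = 297*(-12) = -3564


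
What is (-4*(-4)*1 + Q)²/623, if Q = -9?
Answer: 7/89 ≈ 0.078652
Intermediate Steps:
(-4*(-4)*1 + Q)²/623 = (-4*(-4)*1 - 9)²/623 = (16*1 - 9)²*(1/623) = (16 - 9)²*(1/623) = 7²*(1/623) = 49*(1/623) = 7/89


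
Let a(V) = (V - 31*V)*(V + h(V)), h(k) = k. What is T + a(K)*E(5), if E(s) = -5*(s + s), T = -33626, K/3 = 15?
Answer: 6041374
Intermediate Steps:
K = 45 (K = 3*15 = 45)
E(s) = -10*s
a(V) = -60*V**2 (a(V) = (V - 31*V)*(V + V) = (-30*V)*(2*V) = -60*V**2)
T + a(K)*E(5) = -33626 + (-60*45**2)*(-10*5) = -33626 - 60*2025*(-50) = -33626 - 121500*(-50) = -33626 + 6075000 = 6041374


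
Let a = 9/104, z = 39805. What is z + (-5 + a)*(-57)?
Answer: 4168847/104 ≈ 40085.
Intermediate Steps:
a = 9/104 (a = 9*(1/104) = 9/104 ≈ 0.086538)
z + (-5 + a)*(-57) = 39805 + (-5 + 9/104)*(-57) = 39805 - 511/104*(-57) = 39805 + 29127/104 = 4168847/104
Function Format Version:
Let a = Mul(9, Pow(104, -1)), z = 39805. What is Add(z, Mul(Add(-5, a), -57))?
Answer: Rational(4168847, 104) ≈ 40085.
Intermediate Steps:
a = Rational(9, 104) (a = Mul(9, Rational(1, 104)) = Rational(9, 104) ≈ 0.086538)
Add(z, Mul(Add(-5, a), -57)) = Add(39805, Mul(Add(-5, Rational(9, 104)), -57)) = Add(39805, Mul(Rational(-511, 104), -57)) = Add(39805, Rational(29127, 104)) = Rational(4168847, 104)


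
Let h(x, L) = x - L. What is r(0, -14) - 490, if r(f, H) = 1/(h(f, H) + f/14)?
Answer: -6859/14 ≈ -489.93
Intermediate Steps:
r(f, H) = 1/(-H + 15*f/14) (r(f, H) = 1/((f - H) + f/14) = 1/(-H + 15*f/14))
r(0, -14) - 490 = 14/(-14*(-14) + 15*0) - 490 = 14/(196 + 0) - 490 = 14/196 - 490 = 14*(1/196) - 490 = 1/14 - 490 = -6859/14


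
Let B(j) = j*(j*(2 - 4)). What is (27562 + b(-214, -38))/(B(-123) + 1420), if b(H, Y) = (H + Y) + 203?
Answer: -27513/28838 ≈ -0.95405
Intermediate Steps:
b(H, Y) = 203 + H + Y
B(j) = -2*j**2 (B(j) = j*(j*(-2)) = j*(-2*j) = -2*j**2)
(27562 + b(-214, -38))/(B(-123) + 1420) = (27562 + (203 - 214 - 38))/(-2*(-123)**2 + 1420) = (27562 - 49)/(-2*15129 + 1420) = 27513/(-30258 + 1420) = 27513/(-28838) = 27513*(-1/28838) = -27513/28838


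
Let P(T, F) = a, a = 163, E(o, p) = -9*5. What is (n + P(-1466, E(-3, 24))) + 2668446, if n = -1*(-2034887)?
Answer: 4703496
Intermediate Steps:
E(o, p) = -45
P(T, F) = 163
n = 2034887
(n + P(-1466, E(-3, 24))) + 2668446 = (2034887 + 163) + 2668446 = 2035050 + 2668446 = 4703496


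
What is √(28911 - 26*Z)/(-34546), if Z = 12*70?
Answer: -√7071/34546 ≈ -0.0024341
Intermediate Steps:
Z = 840
√(28911 - 26*Z)/(-34546) = √(28911 - 26*840)/(-34546) = √(28911 - 21840)*(-1/34546) = √7071*(-1/34546) = -√7071/34546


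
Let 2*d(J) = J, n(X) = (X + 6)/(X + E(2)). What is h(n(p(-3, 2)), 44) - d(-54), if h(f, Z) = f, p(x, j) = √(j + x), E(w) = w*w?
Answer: 484/17 - 2*I/17 ≈ 28.471 - 0.11765*I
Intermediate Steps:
E(w) = w²
n(X) = (6 + X)/(4 + X) (n(X) = (X + 6)/(X + 2²) = (6 + X)/(X + 4) = (6 + X)/(4 + X))
d(J) = J/2
h(n(p(-3, 2)), 44) - d(-54) = (6 + √(2 - 3))/(4 + √(2 - 3)) - (-54)/2 = (6 + √(-1))/(4 + √(-1)) - 1*(-27) = (6 + I)/(4 + I) + 27 = ((4 - I)/17)*(6 + I) + 27 = (4 - I)*(6 + I)/17 + 27 = 27 + (4 - I)*(6 + I)/17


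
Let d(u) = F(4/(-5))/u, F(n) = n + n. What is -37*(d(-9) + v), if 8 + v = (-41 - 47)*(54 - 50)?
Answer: 599104/45 ≈ 13313.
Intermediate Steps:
F(n) = 2*n
d(u) = -8/(5*u) (d(u) = (2*(4/(-5)))/u = (2*(4*(-1/5)))/u = (2*(-4/5))/u = -8/(5*u))
v = -360 (v = -8 + (-41 - 47)*(54 - 50) = -8 - 88*4 = -8 - 352 = -360)
-37*(d(-9) + v) = -37*(-8/5/(-9) - 360) = -37*(-8/5*(-1/9) - 360) = -37*(8/45 - 360) = -37*(-16192/45) = 599104/45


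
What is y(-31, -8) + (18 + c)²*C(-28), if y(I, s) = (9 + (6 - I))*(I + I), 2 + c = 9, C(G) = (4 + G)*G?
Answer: 417148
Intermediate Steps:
C(G) = G*(4 + G)
c = 7 (c = -2 + 9 = 7)
y(I, s) = 2*I*(15 - I) (y(I, s) = (15 - I)*(2*I) = 2*I*(15 - I))
y(-31, -8) + (18 + c)²*C(-28) = 2*(-31)*(15 - 1*(-31)) + (18 + 7)²*(-28*(4 - 28)) = 2*(-31)*(15 + 31) + 25²*(-28*(-24)) = 2*(-31)*46 + 625*672 = -2852 + 420000 = 417148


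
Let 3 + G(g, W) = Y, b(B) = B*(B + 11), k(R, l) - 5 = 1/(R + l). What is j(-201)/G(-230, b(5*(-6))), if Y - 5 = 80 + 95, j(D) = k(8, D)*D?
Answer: -64588/11387 ≈ -5.6721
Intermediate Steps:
k(R, l) = 5 + 1/(R + l)
j(D) = D*(41 + 5*D)/(8 + D) (j(D) = ((1 + 5*8 + 5*D)/(8 + D))*D = ((1 + 40 + 5*D)/(8 + D))*D = ((41 + 5*D)/(8 + D))*D = D*(41 + 5*D)/(8 + D))
b(B) = B*(11 + B)
Y = 180 (Y = 5 + (80 + 95) = 5 + 175 = 180)
G(g, W) = 177 (G(g, W) = -3 + 180 = 177)
j(-201)/G(-230, b(5*(-6))) = -201*(41 + 5*(-201))/(8 - 201)/177 = -201*(41 - 1005)/(-193)*(1/177) = -201*(-1/193)*(-964)*(1/177) = -193764/193*1/177 = -64588/11387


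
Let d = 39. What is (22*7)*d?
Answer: 6006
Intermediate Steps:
(22*7)*d = (22*7)*39 = 154*39 = 6006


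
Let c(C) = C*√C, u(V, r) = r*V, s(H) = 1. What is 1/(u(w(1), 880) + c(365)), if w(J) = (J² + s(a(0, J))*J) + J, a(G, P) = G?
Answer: -528/8331505 + 73*√365/8331505 ≈ 0.00010402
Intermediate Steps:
w(J) = J² + 2*J (w(J) = (J² + 1*J) + J = (J² + J) + J = (J + J²) + J = J² + 2*J)
u(V, r) = V*r
c(C) = C^(3/2)
1/(u(w(1), 880) + c(365)) = 1/((1*(2 + 1))*880 + 365^(3/2)) = 1/((1*3)*880 + 365*√365) = 1/(3*880 + 365*√365) = 1/(2640 + 365*√365)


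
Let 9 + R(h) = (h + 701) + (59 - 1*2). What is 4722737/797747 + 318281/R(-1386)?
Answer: -250899329438/508164839 ≈ -493.74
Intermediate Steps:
R(h) = 749 + h (R(h) = -9 + ((h + 701) + (59 - 1*2)) = -9 + ((701 + h) + (59 - 2)) = -9 + ((701 + h) + 57) = -9 + (758 + h) = 749 + h)
4722737/797747 + 318281/R(-1386) = 4722737/797747 + 318281/(749 - 1386) = 4722737*(1/797747) + 318281/(-637) = 4722737/797747 + 318281*(-1/637) = 4722737/797747 - 318281/637 = -250899329438/508164839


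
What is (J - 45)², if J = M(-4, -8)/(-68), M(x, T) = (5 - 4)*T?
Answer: 582169/289 ≈ 2014.4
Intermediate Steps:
M(x, T) = T (M(x, T) = 1*T = T)
J = 2/17 (J = -8/(-68) = -8*(-1/68) = 2/17 ≈ 0.11765)
(J - 45)² = (2/17 - 45)² = (-763/17)² = 582169/289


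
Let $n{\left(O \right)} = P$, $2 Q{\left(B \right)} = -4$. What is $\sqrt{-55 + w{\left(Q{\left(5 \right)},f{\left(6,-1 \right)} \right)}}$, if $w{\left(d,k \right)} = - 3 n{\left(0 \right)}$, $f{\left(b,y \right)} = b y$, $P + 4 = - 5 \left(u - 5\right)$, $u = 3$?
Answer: $i \sqrt{73} \approx 8.544 i$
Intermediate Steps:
$P = 6$ ($P = -4 - 5 \left(3 - 5\right) = -4 - -10 = -4 + 10 = 6$)
$Q{\left(B \right)} = -2$ ($Q{\left(B \right)} = \frac{1}{2} \left(-4\right) = -2$)
$n{\left(O \right)} = 6$
$w{\left(d,k \right)} = -18$ ($w{\left(d,k \right)} = \left(-3\right) 6 = -18$)
$\sqrt{-55 + w{\left(Q{\left(5 \right)},f{\left(6,-1 \right)} \right)}} = \sqrt{-55 - 18} = \sqrt{-73} = i \sqrt{73}$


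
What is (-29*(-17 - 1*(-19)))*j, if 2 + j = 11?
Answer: -522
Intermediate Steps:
j = 9 (j = -2 + 11 = 9)
(-29*(-17 - 1*(-19)))*j = -29*(-17 - 1*(-19))*9 = -29*(-17 + 19)*9 = -29*2*9 = -58*9 = -522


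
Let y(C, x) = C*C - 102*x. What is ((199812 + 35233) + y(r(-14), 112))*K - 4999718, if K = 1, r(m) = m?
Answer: -4775901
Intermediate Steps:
y(C, x) = C² - 102*x
((199812 + 35233) + y(r(-14), 112))*K - 4999718 = ((199812 + 35233) + ((-14)² - 102*112))*1 - 4999718 = (235045 + (196 - 11424))*1 - 4999718 = (235045 - 11228)*1 - 4999718 = 223817*1 - 4999718 = 223817 - 4999718 = -4775901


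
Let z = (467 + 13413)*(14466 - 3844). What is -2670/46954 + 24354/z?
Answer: -98125888371/1730646496360 ≈ -0.056699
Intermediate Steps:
z = 147433360 (z = 13880*10622 = 147433360)
-2670/46954 + 24354/z = -2670/46954 + 24354/147433360 = -2670*1/46954 + 24354*(1/147433360) = -1335/23477 + 12177/73716680 = -98125888371/1730646496360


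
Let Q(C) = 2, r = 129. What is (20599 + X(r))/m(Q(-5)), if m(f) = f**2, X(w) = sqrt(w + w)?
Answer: 20599/4 + sqrt(258)/4 ≈ 5153.8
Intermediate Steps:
X(w) = sqrt(2)*sqrt(w) (X(w) = sqrt(2*w) = sqrt(2)*sqrt(w))
(20599 + X(r))/m(Q(-5)) = (20599 + sqrt(2)*sqrt(129))/(2**2) = (20599 + sqrt(258))/4 = (20599 + sqrt(258))*(1/4) = 20599/4 + sqrt(258)/4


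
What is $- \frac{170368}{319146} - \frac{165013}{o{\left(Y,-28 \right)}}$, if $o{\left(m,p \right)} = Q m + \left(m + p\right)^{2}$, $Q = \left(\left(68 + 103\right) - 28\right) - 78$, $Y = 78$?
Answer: $- \frac{26976462329}{1207967610} \approx -22.332$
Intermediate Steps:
$Q = 65$ ($Q = \left(171 - 28\right) - 78 = 143 - 78 = 65$)
$o{\left(m,p \right)} = \left(m + p\right)^{2} + 65 m$ ($o{\left(m,p \right)} = 65 m + \left(m + p\right)^{2} = \left(m + p\right)^{2} + 65 m$)
$- \frac{170368}{319146} - \frac{165013}{o{\left(Y,-28 \right)}} = - \frac{170368}{319146} - \frac{165013}{\left(78 - 28\right)^{2} + 65 \cdot 78} = \left(-170368\right) \frac{1}{319146} - \frac{165013}{50^{2} + 5070} = - \frac{85184}{159573} - \frac{165013}{2500 + 5070} = - \frac{85184}{159573} - \frac{165013}{7570} = - \frac{26976462329}{1207967610}$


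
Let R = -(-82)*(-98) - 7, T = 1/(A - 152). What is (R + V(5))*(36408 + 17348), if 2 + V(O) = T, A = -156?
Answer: -33299973979/77 ≈ -4.3247e+8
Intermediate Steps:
T = -1/308 (T = 1/(-156 - 152) = 1/(-308) = -1/308 ≈ -0.0032468)
V(O) = -617/308 (V(O) = -2 - 1/308 = -617/308)
R = -8043 (R = -82*98 - 7 = -8036 - 7 = -8043)
(R + V(5))*(36408 + 17348) = (-8043 - 617/308)*(36408 + 17348) = -2477861/308*53756 = -33299973979/77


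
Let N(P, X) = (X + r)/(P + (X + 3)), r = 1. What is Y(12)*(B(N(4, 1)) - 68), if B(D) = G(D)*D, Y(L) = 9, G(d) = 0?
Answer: -612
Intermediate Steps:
N(P, X) = (1 + X)/(3 + P + X) (N(P, X) = (X + 1)/(P + (X + 3)) = (1 + X)/(P + (3 + X)) = (1 + X)/(3 + P + X))
B(D) = 0 (B(D) = 0*D = 0)
Y(12)*(B(N(4, 1)) - 68) = 9*(0 - 68) = 9*(-68) = -612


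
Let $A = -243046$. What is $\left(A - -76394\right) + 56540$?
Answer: $-110112$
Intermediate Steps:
$\left(A - -76394\right) + 56540 = \left(-243046 - -76394\right) + 56540 = \left(-243046 + 76394\right) + 56540 = -166652 + 56540 = -110112$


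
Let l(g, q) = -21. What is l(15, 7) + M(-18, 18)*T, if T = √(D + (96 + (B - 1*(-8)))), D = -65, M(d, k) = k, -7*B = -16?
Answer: -21 + 306*√7/7 ≈ 94.657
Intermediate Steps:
B = 16/7 (B = -⅐*(-16) = 16/7 ≈ 2.2857)
T = 17*√7/7 (T = √(-65 + (96 + (16/7 - 1*(-8)))) = √(-65 + (96 + (16/7 + 8))) = √(-65 + (96 + 72/7)) = √(-65 + 744/7) = √(289/7) = 17*√7/7 ≈ 6.4254)
l(15, 7) + M(-18, 18)*T = -21 + 18*(17*√7/7) = -21 + 306*√7/7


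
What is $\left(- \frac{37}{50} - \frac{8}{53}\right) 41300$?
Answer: $- \frac{1950186}{53} \approx -36796.0$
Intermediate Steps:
$\left(- \frac{37}{50} - \frac{8}{53}\right) 41300 = \left(- \frac{2361}{2650}\right) 41300 = - \frac{1950186}{53}$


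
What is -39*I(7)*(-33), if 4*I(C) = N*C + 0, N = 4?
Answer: 9009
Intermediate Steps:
I(C) = C (I(C) = (4*C + 0)/4 = (4*C)/4 = C)
-39*I(7)*(-33) = -39*7*(-33) = -273*(-33) = 9009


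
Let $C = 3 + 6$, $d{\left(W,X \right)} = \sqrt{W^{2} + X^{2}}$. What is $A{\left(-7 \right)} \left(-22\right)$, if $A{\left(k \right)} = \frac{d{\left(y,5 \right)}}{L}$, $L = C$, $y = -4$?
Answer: $- \frac{22 \sqrt{41}}{9} \approx -15.652$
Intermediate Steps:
$C = 9$
$L = 9$
$A{\left(k \right)} = \frac{\sqrt{41}}{9}$ ($A{\left(k \right)} = \frac{\sqrt{\left(-4\right)^{2} + 5^{2}}}{9} = \sqrt{16 + 25} \cdot \frac{1}{9} = \sqrt{41} \cdot \frac{1}{9} = \frac{\sqrt{41}}{9}$)
$A{\left(-7 \right)} \left(-22\right) = \frac{\sqrt{41}}{9} \left(-22\right) = - \frac{22 \sqrt{41}}{9}$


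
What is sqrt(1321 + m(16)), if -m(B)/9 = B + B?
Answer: sqrt(1033) ≈ 32.140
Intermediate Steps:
m(B) = -18*B (m(B) = -9*(B + B) = -18*B)
sqrt(1321 + m(16)) = sqrt(1321 - 18*16) = sqrt(1321 - 288) = sqrt(1033)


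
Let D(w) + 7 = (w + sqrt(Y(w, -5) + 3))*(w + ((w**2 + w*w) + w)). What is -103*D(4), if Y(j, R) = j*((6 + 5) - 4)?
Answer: -15759 - 4120*sqrt(31) ≈ -38698.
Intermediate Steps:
Y(j, R) = 7*j (Y(j, R) = j*(11 - 4) = j*7 = 7*j)
D(w) = -7 + (w + sqrt(3 + 7*w))*(2*w + 2*w**2) (D(w) = -7 + (w + sqrt(7*w + 3))*(w + ((w**2 + w*w) + w)) = -7 + (w + sqrt(3 + 7*w))*(w + ((w**2 + w**2) + w)) = -7 + (w + sqrt(3 + 7*w))*(w + (2*w**2 + w)) = -7 + (w + sqrt(3 + 7*w))*(w + (w + 2*w**2)) = -7 + (w + sqrt(3 + 7*w))*(2*w + 2*w**2))
-103*D(4) = -103*(-7 + 2*4**2 + 2*4**3 + 2*4*sqrt(3 + 7*4) + 2*4**2*sqrt(3 + 7*4)) = -103*(-7 + 2*16 + 2*64 + 2*4*sqrt(3 + 28) + 2*16*sqrt(3 + 28)) = -103*(-7 + 32 + 128 + 2*4*sqrt(31) + 2*16*sqrt(31)) = -103*(-7 + 32 + 128 + 8*sqrt(31) + 32*sqrt(31)) = -103*(153 + 40*sqrt(31)) = -15759 - 4120*sqrt(31)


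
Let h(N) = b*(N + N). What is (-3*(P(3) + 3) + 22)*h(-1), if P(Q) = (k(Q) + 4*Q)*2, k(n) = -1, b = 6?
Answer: 636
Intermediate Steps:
h(N) = 12*N (h(N) = 6*(N + N) = 6*(2*N) = 12*N)
P(Q) = -2 + 8*Q (P(Q) = (-1 + 4*Q)*2 = -2 + 8*Q)
(-3*(P(3) + 3) + 22)*h(-1) = (-3*((-2 + 8*3) + 3) + 22)*(12*(-1)) = (-3*((-2 + 24) + 3) + 22)*(-12) = (-3*(22 + 3) + 22)*(-12) = (-3*25 + 22)*(-12) = (-75 + 22)*(-12) = -53*(-12) = 636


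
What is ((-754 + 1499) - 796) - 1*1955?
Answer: -2006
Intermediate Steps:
((-754 + 1499) - 796) - 1*1955 = (745 - 796) - 1955 = -51 - 1955 = -2006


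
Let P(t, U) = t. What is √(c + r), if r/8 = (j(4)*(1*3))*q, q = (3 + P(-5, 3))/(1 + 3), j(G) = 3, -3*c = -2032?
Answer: 2*√1443/3 ≈ 25.325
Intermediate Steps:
c = 2032/3 (c = -⅓*(-2032) = 2032/3 ≈ 677.33)
q = -½ (q = (3 - 5)/(1 + 3) = -2/4 = -2*¼ = -½ ≈ -0.50000)
r = -36 (r = 8*((3*(1*3))*(-½)) = 8*((3*3)*(-½)) = 8*(9*(-½)) = 8*(-9/2) = -36)
√(c + r) = √(2032/3 - 36) = √(1924/3) = 2*√1443/3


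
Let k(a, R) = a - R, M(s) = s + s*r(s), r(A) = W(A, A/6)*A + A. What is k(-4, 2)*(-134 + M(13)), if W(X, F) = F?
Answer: -2485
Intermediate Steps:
r(A) = A + A**2/6 (r(A) = (A/6)*A + A = A**2/6 + A = A + A**2/6)
M(s) = s + s**2*(6 + s)/6 (M(s) = s + s*(s*(6 + s)/6) = s + s**2*(6 + s)/6)
k(-4, 2)*(-134 + M(13)) = (-4 - 1*2)*(-134 + (1/6)*13*(6 + 13*(6 + 13))) = (-4 - 2)*(-134 + (1/6)*13*(6 + 13*19)) = -6*(-134 + (1/6)*13*(6 + 247)) = -6*(-134 + (1/6)*13*253) = -6*(-134 + 3289/6) = -6*2485/6 = -2485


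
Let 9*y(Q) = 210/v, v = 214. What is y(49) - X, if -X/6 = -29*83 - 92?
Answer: -4813039/321 ≈ -14994.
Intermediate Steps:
y(Q) = 35/321 (y(Q) = (210/214)/9 = (210*(1/214))/9 = (⅑)*(105/107) = 35/321)
X = 14994 (X = -6*(-29*83 - 92) = -6*(-2407 - 92) = -6*(-2499) = 14994)
y(49) - X = 35/321 - 1*14994 = 35/321 - 14994 = -4813039/321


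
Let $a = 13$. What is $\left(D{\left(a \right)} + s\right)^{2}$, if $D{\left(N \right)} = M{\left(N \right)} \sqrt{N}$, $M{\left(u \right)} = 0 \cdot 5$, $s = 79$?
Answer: $6241$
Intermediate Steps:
$M{\left(u \right)} = 0$
$D{\left(N \right)} = 0$ ($D{\left(N \right)} = 0 \sqrt{N} = 0$)
$\left(D{\left(a \right)} + s\right)^{2} = \left(0 + 79\right)^{2} = 79^{2} = 6241$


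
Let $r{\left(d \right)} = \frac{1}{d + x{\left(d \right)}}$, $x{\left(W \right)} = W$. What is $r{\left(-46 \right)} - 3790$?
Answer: $- \frac{348681}{92} \approx -3790.0$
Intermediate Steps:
$r{\left(d \right)} = \frac{1}{2 d}$ ($r{\left(d \right)} = \frac{1}{d + d} = \frac{1}{2 d}$)
$r{\left(-46 \right)} - 3790 = \frac{1}{2 \left(-46\right)} - 3790 = \frac{1}{2} \left(- \frac{1}{46}\right) - 3790 = - \frac{1}{92} - 3790 = - \frac{348681}{92}$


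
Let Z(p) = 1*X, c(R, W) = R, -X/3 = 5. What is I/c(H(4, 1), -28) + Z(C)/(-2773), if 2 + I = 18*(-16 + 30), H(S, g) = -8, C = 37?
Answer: -346565/11092 ≈ -31.245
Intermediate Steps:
X = -15 (X = -3*5 = -15)
Z(p) = -15 (Z(p) = 1*(-15) = -15)
I = 250 (I = -2 + 18*(-16 + 30) = -2 + 18*14 = -2 + 252 = 250)
I/c(H(4, 1), -28) + Z(C)/(-2773) = 250/(-8) - 15/(-2773) = 250*(-⅛) - 15*(-1/2773) = -125/4 + 15/2773 = -346565/11092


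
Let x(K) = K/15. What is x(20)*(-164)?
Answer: -656/3 ≈ -218.67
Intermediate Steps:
x(K) = K/15 (x(K) = K*(1/15) = K/15)
x(20)*(-164) = ((1/15)*20)*(-164) = (4/3)*(-164) = -656/3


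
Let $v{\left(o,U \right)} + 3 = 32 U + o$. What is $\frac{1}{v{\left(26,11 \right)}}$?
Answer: $\frac{1}{375} \approx 0.0026667$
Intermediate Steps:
$v{\left(o,U \right)} = -3 + o + 32 U$ ($v{\left(o,U \right)} = -3 + \left(32 U + o\right) = -3 + \left(o + 32 U\right) = -3 + o + 32 U$)
$\frac{1}{v{\left(26,11 \right)}} = \frac{1}{-3 + 26 + 32 \cdot 11} = \frac{1}{-3 + 26 + 352} = \frac{1}{375}$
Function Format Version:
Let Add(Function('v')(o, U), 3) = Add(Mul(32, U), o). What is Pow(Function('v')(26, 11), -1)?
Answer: Rational(1, 375) ≈ 0.0026667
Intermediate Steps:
Function('v')(o, U) = Add(-3, o, Mul(32, U)) (Function('v')(o, U) = Add(-3, Add(Mul(32, U), o)) = Add(-3, Add(o, Mul(32, U))) = Add(-3, o, Mul(32, U)))
Pow(Function('v')(26, 11), -1) = Pow(Add(-3, 26, Mul(32, 11)), -1) = Pow(Add(-3, 26, 352), -1) = Pow(375, -1) = Rational(1, 375)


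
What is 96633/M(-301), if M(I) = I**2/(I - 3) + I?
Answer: -29376432/182105 ≈ -161.32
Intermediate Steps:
M(I) = I + I**2/(-3 + I) (M(I) = I**2/(-3 + I) + I = I + I**2/(-3 + I))
96633/M(-301) = 96633/((-301*(-3 + 2*(-301))/(-3 - 301))) = 96633/((-301*(-3 - 602)/(-304))) = 96633/((-301*(-1/304)*(-605))) = 96633/(-182105/304) = 96633*(-304/182105) = -29376432/182105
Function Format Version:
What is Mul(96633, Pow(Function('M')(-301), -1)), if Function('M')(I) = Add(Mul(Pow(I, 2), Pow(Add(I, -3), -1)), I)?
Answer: Rational(-29376432, 182105) ≈ -161.32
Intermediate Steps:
Function('M')(I) = Add(I, Mul(Pow(I, 2), Pow(Add(-3, I), -1))) (Function('M')(I) = Add(Mul(Pow(I, 2), Pow(Add(-3, I), -1)), I) = Add(I, Mul(Pow(I, 2), Pow(Add(-3, I), -1))))
Mul(96633, Pow(Function('M')(-301), -1)) = Mul(96633, Pow(Mul(-301, Pow(Add(-3, -301), -1), Add(-3, Mul(2, -301))), -1)) = Mul(96633, Pow(Mul(-301, Pow(-304, -1), Add(-3, -602)), -1)) = Mul(96633, Pow(Mul(-301, Rational(-1, 304), -605), -1)) = Mul(96633, Pow(Rational(-182105, 304), -1)) = Mul(96633, Rational(-304, 182105)) = Rational(-29376432, 182105)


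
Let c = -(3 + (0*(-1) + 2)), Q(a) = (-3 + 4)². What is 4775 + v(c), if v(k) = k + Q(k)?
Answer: 4771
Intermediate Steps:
Q(a) = 1 (Q(a) = 1² = 1)
c = -5 (c = -(3 + (0 + 2)) = -(3 + 2) = -1*5 = -5)
v(k) = 1 + k (v(k) = k + 1 = 1 + k)
4775 + v(c) = 4775 + (1 - 5) = 4775 - 4 = 4771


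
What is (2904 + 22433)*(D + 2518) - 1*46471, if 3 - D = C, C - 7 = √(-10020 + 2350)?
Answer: 63650747 - 25337*I*√7670 ≈ 6.3651e+7 - 2.219e+6*I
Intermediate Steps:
C = 7 + I*√7670 (C = 7 + √(-10020 + 2350) = 7 + √(-7670) = 7 + I*√7670 ≈ 7.0 + 87.578*I)
D = -4 - I*√7670 (D = 3 - (7 + I*√7670) = 3 + (-7 - I*√7670) = -4 - I*√7670 ≈ -4.0 - 87.578*I)
(2904 + 22433)*(D + 2518) - 1*46471 = (2904 + 22433)*((-4 - I*√7670) + 2518) - 1*46471 = 25337*(2514 - I*√7670) - 46471 = (63697218 - 25337*I*√7670) - 46471 = 63650747 - 25337*I*√7670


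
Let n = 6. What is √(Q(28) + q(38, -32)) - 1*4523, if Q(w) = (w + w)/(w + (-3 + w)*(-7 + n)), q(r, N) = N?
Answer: -4523 + 2*I*√30/3 ≈ -4523.0 + 3.6515*I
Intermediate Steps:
Q(w) = 2*w/3 (Q(w) = (w + w)/(w + (-3 + w)*(-7 + 6)) = (2*w)/(w + (-3 + w)*(-1)) = (2*w)/(w + (3 - w)) = (2*w)/3 = (2*w)*(⅓) = 2*w/3)
√(Q(28) + q(38, -32)) - 1*4523 = √((⅔)*28 - 32) - 1*4523 = √(56/3 - 32) - 4523 = √(-40/3) - 4523 = 2*I*√30/3 - 4523 = -4523 + 2*I*√30/3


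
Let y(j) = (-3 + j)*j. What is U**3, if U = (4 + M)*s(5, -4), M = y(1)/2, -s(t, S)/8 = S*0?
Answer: 0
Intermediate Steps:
y(j) = j*(-3 + j)
s(t, S) = 0 (s(t, S) = -8*S*0 = -8*0 = 0)
M = -1 (M = (1*(-3 + 1))/2 = (1*(-2))*(1/2) = -2*1/2 = -1)
U = 0 (U = (4 - 1)*0 = 3*0 = 0)
U**3 = 0**3 = 0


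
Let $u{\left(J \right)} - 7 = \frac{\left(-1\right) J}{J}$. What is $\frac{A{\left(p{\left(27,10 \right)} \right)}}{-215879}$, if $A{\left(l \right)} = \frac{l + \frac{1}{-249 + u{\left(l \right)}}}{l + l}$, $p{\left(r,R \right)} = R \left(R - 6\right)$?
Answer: $- \frac{9719}{4196687760} \approx -2.3159 \cdot 10^{-6}$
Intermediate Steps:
$u{\left(J \right)} = 6$ ($u{\left(J \right)} = 7 + \frac{\left(-1\right) J}{J} = 7 - 1 = 6$)
$p{\left(r,R \right)} = R \left(-6 + R\right)$ ($p{\left(r,R \right)} = R \left(R - 6\right) = R \left(-6 + R\right)$)
$A{\left(l \right)} = \frac{- \frac{1}{243} + l}{2 l}$ ($A{\left(l \right)} = \frac{l + \frac{1}{-249 + 6}}{l + l} = \frac{l + \frac{1}{-243}}{2 l} = \left(l - \frac{1}{243}\right) \frac{1}{2 l} = \left(- \frac{1}{243} + l\right) \frac{1}{2 l} = \frac{- \frac{1}{243} + l}{2 l}$)
$\frac{A{\left(p{\left(27,10 \right)} \right)}}{-215879} = \frac{\frac{1}{486} \frac{1}{10 \left(-6 + 10\right)} \left(-1 + 243 \cdot 10 \left(-6 + 10\right)\right)}{-215879} = \frac{-1 + 243 \cdot 10 \cdot 4}{486 \cdot 10 \cdot 4} \left(- \frac{1}{215879}\right) = \frac{-1 + 243 \cdot 40}{486 \cdot 40} \left(- \frac{1}{215879}\right) = \frac{1}{486} \cdot \frac{1}{40} \left(-1 + 9720\right) \left(- \frac{1}{215879}\right) = \frac{1}{486} \cdot \frac{1}{40} \cdot 9719 \left(- \frac{1}{215879}\right) = \frac{9719}{19440} \left(- \frac{1}{215879}\right) = - \frac{9719}{4196687760}$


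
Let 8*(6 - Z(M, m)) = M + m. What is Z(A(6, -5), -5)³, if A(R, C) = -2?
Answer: 166375/512 ≈ 324.95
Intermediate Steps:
Z(M, m) = 6 - M/8 - m/8 (Z(M, m) = 6 - (M + m)/8 = 6 + (-M/8 - m/8) = 6 - M/8 - m/8)
Z(A(6, -5), -5)³ = (6 - ⅛*(-2) - ⅛*(-5))³ = (6 + ¼ + 5/8)³ = (55/8)³ = 166375/512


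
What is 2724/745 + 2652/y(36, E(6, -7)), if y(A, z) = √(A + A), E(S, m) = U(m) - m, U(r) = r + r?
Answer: 2724/745 + 221*√2 ≈ 316.20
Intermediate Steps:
U(r) = 2*r
E(S, m) = m (E(S, m) = 2*m - m = m)
y(A, z) = √2*√A (y(A, z) = √(2*A) = √2*√A)
2724/745 + 2652/y(36, E(6, -7)) = 2724/745 + 2652/((√2*√36)) = 2724*(1/745) + 2652/((√2*6)) = 2724/745 + 2652/((6*√2)) = 2724/745 + 2652*(√2/12) = 2724/745 + 221*√2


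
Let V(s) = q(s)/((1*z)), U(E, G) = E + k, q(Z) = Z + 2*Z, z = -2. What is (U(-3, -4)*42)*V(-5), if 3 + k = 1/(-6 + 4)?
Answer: -4095/2 ≈ -2047.5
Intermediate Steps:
k = -7/2 (k = -3 + 1/(-6 + 4) = -3 + 1/(-2) = -3 - 1/2 = -7/2 ≈ -3.5000)
q(Z) = 3*Z
U(E, G) = -7/2 + E (U(E, G) = E - 7/2 = -7/2 + E)
V(s) = -3*s/2 (V(s) = (3*s)/((1*(-2))) = (3*s)/(-2) = (3*s)*(-1/2) = -3*s/2)
(U(-3, -4)*42)*V(-5) = ((-7/2 - 3)*42)*(-3/2*(-5)) = -13/2*42*(15/2) = -273*15/2 = -4095/2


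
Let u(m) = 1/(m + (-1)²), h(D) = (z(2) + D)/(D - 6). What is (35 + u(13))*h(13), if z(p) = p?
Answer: 7365/98 ≈ 75.153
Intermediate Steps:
h(D) = (2 + D)/(-6 + D) (h(D) = (2 + D)/(D - 6) = (2 + D)/(-6 + D))
u(m) = 1/(1 + m) (u(m) = 1/(m + 1) = 1/(1 + m))
(35 + u(13))*h(13) = (35 + 1/(1 + 13))*((2 + 13)/(-6 + 13)) = (35 + 1/14)*(15/7) = (35 + 1/14)*((⅐)*15) = (491/14)*(15/7) = 7365/98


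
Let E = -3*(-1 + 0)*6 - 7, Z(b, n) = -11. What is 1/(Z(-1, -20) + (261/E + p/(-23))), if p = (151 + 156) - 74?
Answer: 253/657 ≈ 0.38508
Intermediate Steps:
p = 233 (p = 307 - 74 = 233)
E = 11 (E = -3*(-1)*6 - 7 = 3*6 - 7 = 18 - 7 = 11)
1/(Z(-1, -20) + (261/E + p/(-23))) = 1/(-11 + (261/11 + 233/(-23))) = 1/(-11 + (261*(1/11) + 233*(-1/23))) = 1/(-11 + (261/11 - 233/23)) = 1/(-11 + 3440/253) = 1/(657/253) = 253/657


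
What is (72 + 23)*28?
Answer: 2660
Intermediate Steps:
(72 + 23)*28 = 95*28 = 2660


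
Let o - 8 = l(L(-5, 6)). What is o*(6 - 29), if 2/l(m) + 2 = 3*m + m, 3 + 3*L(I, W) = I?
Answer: -3427/19 ≈ -180.37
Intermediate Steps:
L(I, W) = -1 + I/3
l(m) = 2/(-2 + 4*m) (l(m) = 2/(-2 + (3*m + m)) = 2/(-2 + 4*m))
o = 149/19 (o = 8 + 1/(-1 + 2*(-1 + (⅓)*(-5))) = 8 + 1/(-1 + 2*(-1 - 5/3)) = 8 + 1/(-1 + 2*(-8/3)) = 8 + 1/(-1 - 16/3) = 8 + 1/(-19/3) = 8 - 3/19 = 149/19 ≈ 7.8421)
o*(6 - 29) = 149*(6 - 29)/19 = (149/19)*(-23) = -3427/19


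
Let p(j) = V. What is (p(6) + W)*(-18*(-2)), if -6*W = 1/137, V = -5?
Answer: -24666/137 ≈ -180.04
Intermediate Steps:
W = -1/822 (W = -⅙/137 = -⅙*1/137 = -1/822 ≈ -0.0012165)
p(j) = -5
(p(6) + W)*(-18*(-2)) = (-5 - 1/822)*(-18*(-2)) = -4111/822*36 = -24666/137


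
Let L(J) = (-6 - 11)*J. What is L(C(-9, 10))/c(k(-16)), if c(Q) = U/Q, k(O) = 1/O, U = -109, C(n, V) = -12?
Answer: 51/436 ≈ 0.11697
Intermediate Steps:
c(Q) = -109/Q
L(J) = -17*J
L(C(-9, 10))/c(k(-16)) = (-17*(-12))/((-109/(1/(-16)))) = 204/((-109/(-1/16))) = 204/((-109*(-16))) = 204/1744 = 204*(1/1744) = 51/436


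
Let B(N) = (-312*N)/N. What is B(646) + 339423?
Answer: 339111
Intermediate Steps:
B(N) = -312
B(646) + 339423 = -312 + 339423 = 339111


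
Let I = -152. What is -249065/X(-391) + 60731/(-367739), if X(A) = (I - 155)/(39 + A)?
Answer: -32240020384737/112895873 ≈ -2.8557e+5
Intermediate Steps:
X(A) = -307/(39 + A) (X(A) = (-152 - 155)/(39 + A) = -307/(39 + A))
-249065/X(-391) + 60731/(-367739) = -249065/((-307/(39 - 391))) + 60731/(-367739) = -249065/((-307/(-352))) + 60731*(-1/367739) = -249065/((-307*(-1/352))) - 60731/367739 = -249065/307/352 - 60731/367739 = -249065*352/307 - 60731/367739 = -87670880/307 - 60731/367739 = -32240020384737/112895873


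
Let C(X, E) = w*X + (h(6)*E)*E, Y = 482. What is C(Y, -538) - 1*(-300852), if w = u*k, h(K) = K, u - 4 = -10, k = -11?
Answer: 2069328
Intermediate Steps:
u = -6 (u = 4 - 10 = -6)
w = 66 (w = -6*(-11) = 66)
C(X, E) = 6*E**2 + 66*X (C(X, E) = 66*X + (6*E)*E = 66*X + 6*E**2 = 6*E**2 + 66*X)
C(Y, -538) - 1*(-300852) = (6*(-538)**2 + 66*482) - 1*(-300852) = (6*289444 + 31812) + 300852 = (1736664 + 31812) + 300852 = 1768476 + 300852 = 2069328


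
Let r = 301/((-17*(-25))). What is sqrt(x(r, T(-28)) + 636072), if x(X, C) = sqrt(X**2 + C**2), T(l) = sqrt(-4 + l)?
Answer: sqrt(4595620200 + 17*I*sqrt(5689399))/85 ≈ 797.54 + 0.0035185*I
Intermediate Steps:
r = 301/425 ≈ 0.70824
x(X, C) = sqrt(C**2 + X**2)
sqrt(x(r, T(-28)) + 636072) = sqrt(sqrt((sqrt(-4 - 28))**2 + (301/425)**2) + 636072) = sqrt(sqrt((sqrt(-32))**2 + 90601/180625) + 636072) = sqrt(sqrt((4*I*sqrt(2))**2 + 90601/180625) + 636072) = sqrt(sqrt(-32 + 90601/180625) + 636072) = sqrt(sqrt(-5689399/180625) + 636072) = sqrt(I*sqrt(5689399)/425 + 636072) = sqrt(636072 + I*sqrt(5689399)/425)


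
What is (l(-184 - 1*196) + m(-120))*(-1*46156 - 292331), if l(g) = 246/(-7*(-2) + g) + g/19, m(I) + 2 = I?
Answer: 2945852361/61 ≈ 4.8293e+7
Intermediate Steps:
m(I) = -2 + I
l(g) = 246/(14 + g) + g/19 (l(g) = 246/(14 + g) + g*(1/19) = 246/(14 + g) + g/19)
(l(-184 - 1*196) + m(-120))*(-1*46156 - 292331) = ((4674 + (-184 - 1*196)² + 14*(-184 - 1*196))/(19*(14 + (-184 - 1*196))) + (-2 - 120))*(-1*46156 - 292331) = ((4674 + (-184 - 196)² + 14*(-184 - 196))/(19*(14 + (-184 - 196))) - 122)*(-46156 - 292331) = ((4674 + (-380)² + 14*(-380))/(19*(14 - 380)) - 122)*(-338487) = ((1/19)*(4674 + 144400 - 5320)/(-366) - 122)*(-338487) = ((1/19)*(-1/366)*143754 - 122)*(-338487) = (-1261/61 - 122)*(-338487) = -8703/61*(-338487) = 2945852361/61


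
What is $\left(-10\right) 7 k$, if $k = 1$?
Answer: $-70$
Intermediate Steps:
$\left(-10\right) 7 k = \left(-10\right) 7 \cdot 1 = \left(-70\right) 1 = -70$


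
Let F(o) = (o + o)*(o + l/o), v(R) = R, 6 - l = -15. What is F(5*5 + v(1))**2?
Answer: 1943236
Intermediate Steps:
l = 21 (l = 6 - 1*(-15) = 6 + 15 = 21)
F(o) = 2*o*(o + 21/o) (F(o) = (o + o)*(o + 21/o) = (2*o)*(o + 21/o) = 2*o*(o + 21/o))
F(5*5 + v(1))**2 = (42 + 2*(5*5 + 1)**2)**2 = (42 + 2*(25 + 1)**2)**2 = (42 + 2*26**2)**2 = (42 + 2*676)**2 = (42 + 1352)**2 = 1394**2 = 1943236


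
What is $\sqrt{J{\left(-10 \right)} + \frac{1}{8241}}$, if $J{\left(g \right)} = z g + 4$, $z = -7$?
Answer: $\frac{\sqrt{5025650235}}{8241} \approx 8.6023$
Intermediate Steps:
$J{\left(g \right)} = 4 - 7 g$ ($J{\left(g \right)} = - 7 g + 4 = 4 - 7 g$)
$\sqrt{J{\left(-10 \right)} + \frac{1}{8241}} = \sqrt{\left(4 - -70\right) + \frac{1}{8241}} = \sqrt{\left(4 + 70\right) + \frac{1}{8241}} = \sqrt{74 + \frac{1}{8241}} = \sqrt{\frac{609835}{8241}} = \frac{\sqrt{5025650235}}{8241}$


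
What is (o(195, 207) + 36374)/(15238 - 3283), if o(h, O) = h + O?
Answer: 36776/11955 ≈ 3.0762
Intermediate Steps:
o(h, O) = O + h
(o(195, 207) + 36374)/(15238 - 3283) = ((207 + 195) + 36374)/(15238 - 3283) = (402 + 36374)/11955 = 36776*(1/11955) = 36776/11955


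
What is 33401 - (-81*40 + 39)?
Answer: 36602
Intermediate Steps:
33401 - (-81*40 + 39) = 33401 - (-3240 + 39) = 33401 - 1*(-3201) = 33401 + 3201 = 36602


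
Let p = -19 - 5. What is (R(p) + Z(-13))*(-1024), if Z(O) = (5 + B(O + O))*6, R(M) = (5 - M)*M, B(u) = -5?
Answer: 712704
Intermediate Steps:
p = -24
R(M) = M*(5 - M)
Z(O) = 0 (Z(O) = (5 - 5)*6 = 0*6 = 0)
(R(p) + Z(-13))*(-1024) = (-24*(5 - 1*(-24)) + 0)*(-1024) = (-24*(5 + 24) + 0)*(-1024) = (-24*29 + 0)*(-1024) = (-696 + 0)*(-1024) = -696*(-1024) = 712704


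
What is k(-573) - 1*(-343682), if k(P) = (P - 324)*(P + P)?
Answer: 1371644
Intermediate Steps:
k(P) = 2*P*(-324 + P) (k(P) = (-324 + P)*(2*P) = 2*P*(-324 + P))
k(-573) - 1*(-343682) = 2*(-573)*(-324 - 573) - 1*(-343682) = 2*(-573)*(-897) + 343682 = 1027962 + 343682 = 1371644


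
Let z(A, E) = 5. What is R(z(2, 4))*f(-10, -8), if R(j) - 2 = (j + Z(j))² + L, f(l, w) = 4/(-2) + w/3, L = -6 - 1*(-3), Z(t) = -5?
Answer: 14/3 ≈ 4.6667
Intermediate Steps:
L = -3 (L = -6 + 3 = -3)
f(l, w) = -2 + w/3 (f(l, w) = 4*(-½) + w*(⅓) = -2 + w/3)
R(j) = -1 + (-5 + j)² (R(j) = 2 + ((j - 5)² - 3) = 2 + ((-5 + j)² - 3) = 2 + (-3 + (-5 + j)²) = -1 + (-5 + j)²)
R(z(2, 4))*f(-10, -8) = (-1 + (-5 + 5)²)*(-2 + (⅓)*(-8)) = (-1 + 0²)*(-2 - 8/3) = (-1 + 0)*(-14/3) = -1*(-14/3) = 14/3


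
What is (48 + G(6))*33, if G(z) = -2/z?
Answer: 1573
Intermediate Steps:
(48 + G(6))*33 = (48 - 2/6)*33 = (48 - 2*1/6)*33 = (48 - 1/3)*33 = (143/3)*33 = 1573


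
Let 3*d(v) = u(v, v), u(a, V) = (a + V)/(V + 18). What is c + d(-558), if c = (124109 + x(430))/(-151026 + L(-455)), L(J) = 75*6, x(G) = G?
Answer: -312133/2258640 ≈ -0.13820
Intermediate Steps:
L(J) = 450
u(a, V) = (V + a)/(18 + V)
d(v) = 2*v/(3*(18 + v)) (d(v) = ((v + v)/(18 + v))/3 = ((2*v)/(18 + v))/3 = (2*v/(18 + v))/3 = 2*v/(3*(18 + v)))
c = -41513/50192 (c = (124109 + 430)/(-151026 + 450) = 124539/(-150576) = 124539*(-1/150576) = -41513/50192 ≈ -0.82708)
c + d(-558) = -41513/50192 + (⅔)*(-558)/(18 - 558) = -41513/50192 + (⅔)*(-558)/(-540) = -41513/50192 + (⅔)*(-558)*(-1/540) = -41513/50192 + 31/45 = -312133/2258640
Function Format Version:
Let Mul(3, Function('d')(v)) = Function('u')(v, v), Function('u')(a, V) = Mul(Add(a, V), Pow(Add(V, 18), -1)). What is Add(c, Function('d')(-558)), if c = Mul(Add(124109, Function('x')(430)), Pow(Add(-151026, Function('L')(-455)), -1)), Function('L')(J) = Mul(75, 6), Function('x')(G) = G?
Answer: Rational(-312133, 2258640) ≈ -0.13820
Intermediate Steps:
Function('L')(J) = 450
Function('u')(a, V) = Mul(Pow(Add(18, V), -1), Add(V, a)) (Function('u')(a, V) = Mul(Add(V, a), Pow(Add(18, V), -1)) = Mul(Pow(Add(18, V), -1), Add(V, a)))
Function('d')(v) = Mul(Rational(2, 3), v, Pow(Add(18, v), -1)) (Function('d')(v) = Mul(Rational(1, 3), Mul(Pow(Add(18, v), -1), Add(v, v))) = Mul(Rational(1, 3), Mul(Pow(Add(18, v), -1), Mul(2, v))) = Mul(Rational(1, 3), Mul(2, v, Pow(Add(18, v), -1))) = Mul(Rational(2, 3), v, Pow(Add(18, v), -1)))
c = Rational(-41513, 50192) (c = Mul(Add(124109, 430), Pow(Add(-151026, 450), -1)) = Mul(124539, Pow(-150576, -1)) = Mul(124539, Rational(-1, 150576)) = Rational(-41513, 50192) ≈ -0.82708)
Add(c, Function('d')(-558)) = Add(Rational(-41513, 50192), Mul(Rational(2, 3), -558, Pow(Add(18, -558), -1))) = Add(Rational(-41513, 50192), Mul(Rational(2, 3), -558, Pow(-540, -1))) = Add(Rational(-41513, 50192), Mul(Rational(2, 3), -558, Rational(-1, 540))) = Add(Rational(-41513, 50192), Rational(31, 45)) = Rational(-312133, 2258640)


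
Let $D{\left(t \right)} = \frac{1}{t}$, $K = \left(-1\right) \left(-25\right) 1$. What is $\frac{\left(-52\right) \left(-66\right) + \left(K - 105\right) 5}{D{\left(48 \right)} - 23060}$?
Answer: $- \frac{145536}{1106879} \approx -0.13148$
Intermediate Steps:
$K = 25$ ($K = 25 \cdot 1 = 25$)
$\frac{\left(-52\right) \left(-66\right) + \left(K - 105\right) 5}{D{\left(48 \right)} - 23060} = \frac{\left(-52\right) \left(-66\right) + \left(25 - 105\right) 5}{\frac{1}{48} - 23060} = \frac{3432 - 400}{\frac{1}{48} - 23060} = \frac{3432 - 400}{- \frac{1106879}{48}} = 3032 \left(- \frac{48}{1106879}\right) = - \frac{145536}{1106879}$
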